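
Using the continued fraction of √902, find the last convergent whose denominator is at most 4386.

54090/1801

√902 = [30; 30, 60, …] (period length 2).
Convergents:
  p_0/q_0 = 30/1
  p_1/q_1 = 901/30
  p_2/q_2 = 54090/1801
  p_3/q_3 = 1623601/54060
q_2 = 1801 ≤ 4386 < 54060 = q_3, so the answer is 54090/1801.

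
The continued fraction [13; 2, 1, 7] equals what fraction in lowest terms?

307/23

Using pₖ = aₖpₖ₋₁ + pₖ₋₂ and qₖ = aₖqₖ₋₁ + qₖ₋₂:
  k=0: a=13, p=13, q=1
  k=1: a=2, p=27, q=2
  k=2: a=1, p=40, q=3
  k=3: a=7, p=307, q=23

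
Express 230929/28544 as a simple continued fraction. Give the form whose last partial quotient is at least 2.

[8; 11, 13, 12, 3, 5]

230929 = 8·28544 + 2577
28544 = 11·2577 + 197
2577 = 13·197 + 16
197 = 12·16 + 5
16 = 3·5 + 1
5 = 5·1 + 0  (stop)
So 230929/28544 = [8; 11, 13, 12, 3, 5].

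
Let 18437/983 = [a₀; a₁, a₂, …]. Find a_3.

18437 = 18·983 + 743   →  a_0 = 18
983 = 1·743 + 240   →  a_1 = 1
743 = 3·240 + 23   →  a_2 = 3
240 = 10·23 + 10   →  a_3 = 10

10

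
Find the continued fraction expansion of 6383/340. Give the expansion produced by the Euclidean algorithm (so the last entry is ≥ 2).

[18; 1, 3, 2, 2, 2, 6]

6383 = 18·340 + 263
340 = 1·263 + 77
263 = 3·77 + 32
77 = 2·32 + 13
32 = 2·13 + 6
13 = 2·6 + 1
6 = 6·1 + 0  (stop)
So 6383/340 = [18; 1, 3, 2, 2, 2, 6].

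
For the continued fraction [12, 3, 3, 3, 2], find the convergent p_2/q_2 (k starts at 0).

123/10

Using pₖ = aₖpₖ₋₁ + pₖ₋₂, qₖ = aₖqₖ₋₁ + qₖ₋₂ (with p₋₁=1, p₋₂=0, q₋₁=0, q₋₂=1):
  k=0: a=12, p=12, q=1
  k=1: a=3, p=37, q=3
  k=2: a=3, p=123, q=10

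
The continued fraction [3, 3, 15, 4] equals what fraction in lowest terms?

622/187

Using pₖ = aₖpₖ₋₁ + pₖ₋₂ and qₖ = aₖqₖ₋₁ + qₖ₋₂:
  k=0: a=3, p=3, q=1
  k=1: a=3, p=10, q=3
  k=2: a=15, p=153, q=46
  k=3: a=4, p=622, q=187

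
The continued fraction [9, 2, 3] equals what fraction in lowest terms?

Fold from the inside: start with 3/1.
  2 + 1/3 = 7/3
  9 + 3/7 = 66/7

66/7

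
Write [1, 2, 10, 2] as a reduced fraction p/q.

Using pₖ = aₖpₖ₋₁ + pₖ₋₂ and qₖ = aₖqₖ₋₁ + qₖ₋₂:
  k=0: a=1, p=1, q=1
  k=1: a=2, p=3, q=2
  k=2: a=10, p=31, q=21
  k=3: a=2, p=65, q=44

65/44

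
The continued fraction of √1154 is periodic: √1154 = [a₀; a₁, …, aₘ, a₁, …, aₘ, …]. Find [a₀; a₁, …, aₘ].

[33; 1, 32, 1, 66]

a₀ = ⌊√1154⌋ = 33.
With m₀=0, d₀=1 and mₖ₊₁ = dₖaₖ − mₖ, dₖ₊₁ = (n − mₖ₊₁²)/dₖ, aₖ₊₁ = ⌊(a₀+mₖ₊₁)/dₖ₊₁⌋:
  k=1: m=33, d=65, a=1
  k=2: m=32, d=2, a=32
  k=3: m=32, d=65, a=1
  k=4: m=33, d=1, a=66
d=1 and a=2a₀=66 at k=4, so the next step gives (m, d) = (33, 65) again — its k=1 value — and the period has length 4.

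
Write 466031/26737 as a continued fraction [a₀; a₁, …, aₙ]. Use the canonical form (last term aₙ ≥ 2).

466031 = 17*26737 + 11502
26737 = 2*11502 + 3733
11502 = 3*3733 + 303
3733 = 12*303 + 97
303 = 3*97 + 12
97 = 8*12 + 1
12 = 12*1 + 0  (stop)
So 466031/26737 = [17; 2, 3, 12, 3, 8, 12].

[17; 2, 3, 12, 3, 8, 12]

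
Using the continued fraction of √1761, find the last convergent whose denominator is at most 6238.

98658/2351

√1761 = [41; 1, 26, 1, 82, …] (period length 4).
Convergents:
  p_0/q_0 = 41/1
  p_1/q_1 = 42/1
  p_2/q_2 = 1133/27
  p_3/q_3 = 1175/28
  p_4/q_4 = 97483/2323
  p_5/q_5 = 98658/2351
  p_6/q_6 = 2662591/63449
q_5 = 2351 ≤ 6238 < 63449 = q_6, so the answer is 98658/2351.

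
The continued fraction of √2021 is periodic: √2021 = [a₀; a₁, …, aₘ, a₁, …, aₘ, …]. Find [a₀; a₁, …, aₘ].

a₀ = ⌊√2021⌋ = 44.
With m₀=0, d₀=1 and mₖ₊₁ = dₖaₖ − mₖ, dₖ₊₁ = (n − mₖ₊₁²)/dₖ, aₖ₊₁ = ⌊(a₀+mₖ₊₁)/dₖ₊₁⌋:
  k=1: m=44, d=85, a=1
  k=2: m=41, d=4, a=21
  k=3: m=43, d=43, a=2
  k=4: m=43, d=4, a=21
  k=5: m=41, d=85, a=1
  k=6: m=44, d=1, a=88
d=1 and a=2a₀=88 at k=6, so the next step gives (m, d) = (44, 85) again — its k=1 value — and the period has length 6.

[44; 1, 21, 2, 21, 1, 88]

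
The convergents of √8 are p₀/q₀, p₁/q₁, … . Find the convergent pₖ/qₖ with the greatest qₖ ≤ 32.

√8 = [2; 1, 4, …] (period length 2).
Convergents:
  p_0/q_0 = 2/1
  p_1/q_1 = 3/1
  p_2/q_2 = 14/5
  p_3/q_3 = 17/6
  p_4/q_4 = 82/29
  p_5/q_5 = 99/35
q_4 = 29 ≤ 32 < 35 = q_5, so the answer is 82/29.

82/29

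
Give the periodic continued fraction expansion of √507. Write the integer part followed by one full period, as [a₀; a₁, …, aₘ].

[22; 1, 1, 14, 1, 1, 44]

a₀ = ⌊√507⌋ = 22.
With m₀=0, d₀=1 and mₖ₊₁ = dₖaₖ − mₖ, dₖ₊₁ = (n − mₖ₊₁²)/dₖ, aₖ₊₁ = ⌊(a₀+mₖ₊₁)/dₖ₊₁⌋:
  k=1: m=22, d=23, a=1
  k=2: m=1, d=22, a=1
  k=3: m=21, d=3, a=14
  k=4: m=21, d=22, a=1
  k=5: m=1, d=23, a=1
  k=6: m=22, d=1, a=44
d=1 and a=2a₀=44 at k=6, so the next step gives (m, d) = (22, 23) again — its k=1 value — and the period has length 6.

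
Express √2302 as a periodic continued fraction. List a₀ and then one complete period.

a₀ = ⌊√2302⌋ = 47.
With m₀=0, d₀=1 and mₖ₊₁ = dₖaₖ − mₖ, dₖ₊₁ = (n − mₖ₊₁²)/dₖ, aₖ₊₁ = ⌊(a₀+mₖ₊₁)/dₖ₊₁⌋:
  k=1: m=47, d=93, a=1
  k=2: m=46, d=2, a=46
  k=3: m=46, d=93, a=1
  k=4: m=47, d=1, a=94
d=1 and a=2a₀=94 at k=4, so the next step gives (m, d) = (47, 93) again — its k=1 value — and the period has length 4.

[47; 1, 46, 1, 94]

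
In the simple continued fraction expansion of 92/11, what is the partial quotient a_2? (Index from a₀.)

92 = 8·11 + 4   →  a_0 = 8
11 = 2·4 + 3   →  a_1 = 2
4 = 1·3 + 1   →  a_2 = 1

1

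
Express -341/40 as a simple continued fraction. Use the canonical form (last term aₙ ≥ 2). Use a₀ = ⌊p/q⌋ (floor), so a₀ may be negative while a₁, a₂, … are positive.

[-9; 2, 9, 2]

-341 = -9×40 + 19
40 = 2×19 + 2
19 = 9×2 + 1
2 = 2×1 + 0  (stop)
So -341/40 = [-9; 2, 9, 2].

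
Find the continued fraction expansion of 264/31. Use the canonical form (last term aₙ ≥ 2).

264 = 8×31 + 16
31 = 1×16 + 15
16 = 1×15 + 1
15 = 15×1 + 0  (stop)
So 264/31 = [8; 1, 1, 15].

[8; 1, 1, 15]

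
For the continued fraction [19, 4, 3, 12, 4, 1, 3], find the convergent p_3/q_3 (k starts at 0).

3077/160

Using pₖ = aₖpₖ₋₁ + pₖ₋₂, qₖ = aₖqₖ₋₁ + qₖ₋₂ (with p₋₁=1, p₋₂=0, q₋₁=0, q₋₂=1):
  k=0: a=19, p=19, q=1
  k=1: a=4, p=77, q=4
  k=2: a=3, p=250, q=13
  k=3: a=12, p=3077, q=160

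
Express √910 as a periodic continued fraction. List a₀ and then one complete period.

[30; 6, 60]

a₀ = ⌊√910⌋ = 30.
With m₀=0, d₀=1 and mₖ₊₁ = dₖaₖ − mₖ, dₖ₊₁ = (n − mₖ₊₁²)/dₖ, aₖ₊₁ = ⌊(a₀+mₖ₊₁)/dₖ₊₁⌋:
  k=1: m=30, d=10, a=6
  k=2: m=30, d=1, a=60
d=1 and a=2a₀=60 at k=2, so the next step gives (m, d) = (30, 10) again — its k=1 value — and the period has length 2.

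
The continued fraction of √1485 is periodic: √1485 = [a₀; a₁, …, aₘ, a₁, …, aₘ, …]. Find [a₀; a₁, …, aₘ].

a₀ = ⌊√1485⌋ = 38.
With m₀=0, d₀=1 and mₖ₊₁ = dₖaₖ − mₖ, dₖ₊₁ = (n − mₖ₊₁²)/dₖ, aₖ₊₁ = ⌊(a₀+mₖ₊₁)/dₖ₊₁⌋:
  k=1: m=38, d=41, a=1
  k=2: m=3, d=36, a=1
  k=3: m=33, d=11, a=6
  k=4: m=33, d=36, a=1
  k=5: m=3, d=41, a=1
  k=6: m=38, d=1, a=76
d=1 and a=2a₀=76 at k=6, so the next step gives (m, d) = (38, 41) again — its k=1 value — and the period has length 6.

[38; 1, 1, 6, 1, 1, 76]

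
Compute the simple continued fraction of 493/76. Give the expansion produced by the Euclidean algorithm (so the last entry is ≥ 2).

493 = 6×76 + 37
76 = 2×37 + 2
37 = 18×2 + 1
2 = 2×1 + 0  (stop)
So 493/76 = [6; 2, 18, 2].

[6; 2, 18, 2]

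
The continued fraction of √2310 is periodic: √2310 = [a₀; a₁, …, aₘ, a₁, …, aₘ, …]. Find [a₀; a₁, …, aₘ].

[48; 16, 96]

a₀ = ⌊√2310⌋ = 48.
With m₀=0, d₀=1 and mₖ₊₁ = dₖaₖ − mₖ, dₖ₊₁ = (n − mₖ₊₁²)/dₖ, aₖ₊₁ = ⌊(a₀+mₖ₊₁)/dₖ₊₁⌋:
  k=1: m=48, d=6, a=16
  k=2: m=48, d=1, a=96
d=1 and a=2a₀=96 at k=2, so the next step gives (m, d) = (48, 6) again — its k=1 value — and the period has length 2.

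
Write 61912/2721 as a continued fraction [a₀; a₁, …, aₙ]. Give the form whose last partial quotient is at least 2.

[22; 1, 3, 18, 7, 2, 2]

61912 = 22·2721 + 2050
2721 = 1·2050 + 671
2050 = 3·671 + 37
671 = 18·37 + 5
37 = 7·5 + 2
5 = 2·2 + 1
2 = 2·1 + 0  (stop)
So 61912/2721 = [22; 1, 3, 18, 7, 2, 2].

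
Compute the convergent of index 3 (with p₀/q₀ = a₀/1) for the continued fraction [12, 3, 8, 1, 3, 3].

345/28

Using pₖ = aₖpₖ₋₁ + pₖ₋₂, qₖ = aₖqₖ₋₁ + qₖ₋₂ (with p₋₁=1, p₋₂=0, q₋₁=0, q₋₂=1):
  k=0: a=12, p=12, q=1
  k=1: a=3, p=37, q=3
  k=2: a=8, p=308, q=25
  k=3: a=1, p=345, q=28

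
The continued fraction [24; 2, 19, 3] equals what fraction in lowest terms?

2914/119

Fold from the inside: start with 3/1.
  19 + 1/3 = 58/3
  2 + 3/58 = 119/58
  24 + 58/119 = 2914/119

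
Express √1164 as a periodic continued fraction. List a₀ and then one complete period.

[34; 8, 1, 1, 16, 1, 1, 8, 68]

a₀ = ⌊√1164⌋ = 34.
With m₀=0, d₀=1 and mₖ₊₁ = dₖaₖ − mₖ, dₖ₊₁ = (n − mₖ₊₁²)/dₖ, aₖ₊₁ = ⌊(a₀+mₖ₊₁)/dₖ₊₁⌋:
  k=1: m=34, d=8, a=8
  k=2: m=30, d=33, a=1
  k=3: m=3, d=35, a=1
  k=4: m=32, d=4, a=16
  k=5: m=32, d=35, a=1
  k=6: m=3, d=33, a=1
  k=7: m=30, d=8, a=8
  k=8: m=34, d=1, a=68
d=1 and a=2a₀=68 at k=8, so the next step gives (m, d) = (34, 8) again — its k=1 value — and the period has length 8.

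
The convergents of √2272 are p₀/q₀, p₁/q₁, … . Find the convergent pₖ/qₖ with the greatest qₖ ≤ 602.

√2272 = [47; 1, 1, 1, 94, …] (period length 4).
Convergents:
  p_0/q_0 = 47/1
  p_1/q_1 = 48/1
  p_2/q_2 = 95/2
  p_3/q_3 = 143/3
  p_4/q_4 = 13537/284
  p_5/q_5 = 13680/287
  p_6/q_6 = 27217/571
  p_7/q_7 = 40897/858
q_6 = 571 ≤ 602 < 858 = q_7, so the answer is 27217/571.

27217/571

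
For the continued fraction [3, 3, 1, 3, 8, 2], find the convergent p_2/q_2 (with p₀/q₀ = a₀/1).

13/4

Using pₖ = aₖpₖ₋₁ + pₖ₋₂, qₖ = aₖqₖ₋₁ + qₖ₋₂ (with p₋₁=1, p₋₂=0, q₋₁=0, q₋₂=1):
  k=0: a=3, p=3, q=1
  k=1: a=3, p=10, q=3
  k=2: a=1, p=13, q=4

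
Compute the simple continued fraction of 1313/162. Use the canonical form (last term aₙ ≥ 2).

1313 = 8·162 + 17
162 = 9·17 + 9
17 = 1·9 + 8
9 = 1·8 + 1
8 = 8·1 + 0  (stop)
So 1313/162 = [8; 9, 1, 1, 8].

[8; 9, 1, 1, 8]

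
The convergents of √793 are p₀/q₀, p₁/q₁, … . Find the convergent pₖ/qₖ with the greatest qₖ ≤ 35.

√793 = [28; 6, 4, 6, 56, …] (period length 4).
Convergents:
  p_0/q_0 = 28/1
  p_1/q_1 = 169/6
  p_2/q_2 = 704/25
  p_3/q_3 = 4393/156
q_2 = 25 ≤ 35 < 156 = q_3, so the answer is 704/25.

704/25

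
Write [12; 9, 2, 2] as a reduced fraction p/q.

569/47

Using pₖ = aₖpₖ₋₁ + pₖ₋₂ and qₖ = aₖqₖ₋₁ + qₖ₋₂:
  k=0: a=12, p=12, q=1
  k=1: a=9, p=109, q=9
  k=2: a=2, p=230, q=19
  k=3: a=2, p=569, q=47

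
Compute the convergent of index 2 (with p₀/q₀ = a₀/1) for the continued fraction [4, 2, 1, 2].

Using pₖ = aₖpₖ₋₁ + pₖ₋₂, qₖ = aₖqₖ₋₁ + qₖ₋₂ (with p₋₁=1, p₋₂=0, q₋₁=0, q₋₂=1):
  k=0: a=4, p=4, q=1
  k=1: a=2, p=9, q=2
  k=2: a=1, p=13, q=3

13/3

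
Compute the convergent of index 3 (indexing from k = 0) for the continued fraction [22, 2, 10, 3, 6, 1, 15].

Using pₖ = aₖpₖ₋₁ + pₖ₋₂, qₖ = aₖqₖ₋₁ + qₖ₋₂ (with p₋₁=1, p₋₂=0, q₋₁=0, q₋₂=1):
  k=0: a=22, p=22, q=1
  k=1: a=2, p=45, q=2
  k=2: a=10, p=472, q=21
  k=3: a=3, p=1461, q=65

1461/65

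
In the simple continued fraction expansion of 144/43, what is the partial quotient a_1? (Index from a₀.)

144 = 3·43 + 15   →  a_0 = 3
43 = 2·15 + 13   →  a_1 = 2

2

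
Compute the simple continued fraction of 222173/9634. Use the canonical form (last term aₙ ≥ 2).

222173 = 23×9634 + 591
9634 = 16×591 + 178
591 = 3×178 + 57
178 = 3×57 + 7
57 = 8×7 + 1
7 = 7×1 + 0  (stop)
So 222173/9634 = [23; 16, 3, 3, 8, 7].

[23; 16, 3, 3, 8, 7]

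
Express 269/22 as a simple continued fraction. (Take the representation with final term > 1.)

[12; 4, 2, 2]

269 = 12·22 + 5
22 = 4·5 + 2
5 = 2·2 + 1
2 = 2·1 + 0  (stop)
So 269/22 = [12; 4, 2, 2].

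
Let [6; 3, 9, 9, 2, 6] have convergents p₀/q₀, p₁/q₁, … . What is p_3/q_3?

1612/255

Using pₖ = aₖpₖ₋₁ + pₖ₋₂, qₖ = aₖqₖ₋₁ + qₖ₋₂ (with p₋₁=1, p₋₂=0, q₋₁=0, q₋₂=1):
  k=0: a=6, p=6, q=1
  k=1: a=3, p=19, q=3
  k=2: a=9, p=177, q=28
  k=3: a=9, p=1612, q=255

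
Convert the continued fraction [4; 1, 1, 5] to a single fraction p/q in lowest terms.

Using pₖ = aₖpₖ₋₁ + pₖ₋₂ and qₖ = aₖqₖ₋₁ + qₖ₋₂:
  k=0: a=4, p=4, q=1
  k=1: a=1, p=5, q=1
  k=2: a=1, p=9, q=2
  k=3: a=5, p=50, q=11

50/11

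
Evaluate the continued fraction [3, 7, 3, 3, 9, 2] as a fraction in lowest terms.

Using pₖ = aₖpₖ₋₁ + pₖ₋₂ and qₖ = aₖqₖ₋₁ + qₖ₋₂:
  k=0: a=3, p=3, q=1
  k=1: a=7, p=22, q=7
  k=2: a=3, p=69, q=22
  k=3: a=3, p=229, q=73
  k=4: a=9, p=2130, q=679
  k=5: a=2, p=4489, q=1431

4489/1431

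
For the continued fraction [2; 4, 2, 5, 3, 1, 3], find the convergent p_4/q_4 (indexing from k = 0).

Using pₖ = aₖpₖ₋₁ + pₖ₋₂, qₖ = aₖqₖ₋₁ + qₖ₋₂ (with p₋₁=1, p₋₂=0, q₋₁=0, q₋₂=1):
  k=0: a=2, p=2, q=1
  k=1: a=4, p=9, q=4
  k=2: a=2, p=20, q=9
  k=3: a=5, p=109, q=49
  k=4: a=3, p=347, q=156

347/156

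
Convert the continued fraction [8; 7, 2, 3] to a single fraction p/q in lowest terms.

423/52

Using pₖ = aₖpₖ₋₁ + pₖ₋₂ and qₖ = aₖqₖ₋₁ + qₖ₋₂:
  k=0: a=8, p=8, q=1
  k=1: a=7, p=57, q=7
  k=2: a=2, p=122, q=15
  k=3: a=3, p=423, q=52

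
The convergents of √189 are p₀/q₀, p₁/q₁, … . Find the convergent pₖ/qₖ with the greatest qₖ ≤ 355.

4523/329

√189 = [13; 1, 2, 1, 26, …] (period length 4).
Convergents:
  p_0/q_0 = 13/1
  p_1/q_1 = 14/1
  p_2/q_2 = 41/3
  p_3/q_3 = 55/4
  p_4/q_4 = 1471/107
  p_5/q_5 = 1526/111
  p_6/q_6 = 4523/329
  p_7/q_7 = 6049/440
q_6 = 329 ≤ 355 < 440 = q_7, so the answer is 4523/329.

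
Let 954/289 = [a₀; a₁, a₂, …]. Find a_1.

954 = 3·289 + 87   →  a_0 = 3
289 = 3·87 + 28   →  a_1 = 3

3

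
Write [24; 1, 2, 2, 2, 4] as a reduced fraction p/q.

1853/75

Fold from the inside: start with 4/1.
  2 + 1/4 = 9/4
  2 + 4/9 = 22/9
  2 + 9/22 = 53/22
  1 + 22/53 = 75/53
  24 + 53/75 = 1853/75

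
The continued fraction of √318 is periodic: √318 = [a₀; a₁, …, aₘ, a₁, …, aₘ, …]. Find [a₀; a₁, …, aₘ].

[17; 1, 4, 1, 34]

a₀ = ⌊√318⌋ = 17.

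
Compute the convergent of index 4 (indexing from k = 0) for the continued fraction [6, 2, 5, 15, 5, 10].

5461/846

Using pₖ = aₖpₖ₋₁ + pₖ₋₂, qₖ = aₖqₖ₋₁ + qₖ₋₂ (with p₋₁=1, p₋₂=0, q₋₁=0, q₋₂=1):
  k=0: a=6, p=6, q=1
  k=1: a=2, p=13, q=2
  k=2: a=5, p=71, q=11
  k=3: a=15, p=1078, q=167
  k=4: a=5, p=5461, q=846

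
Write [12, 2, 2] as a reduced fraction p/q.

Fold from the inside: start with 2/1.
  2 + 1/2 = 5/2
  12 + 2/5 = 62/5

62/5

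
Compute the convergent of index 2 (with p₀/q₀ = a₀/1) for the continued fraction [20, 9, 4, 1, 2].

Using pₖ = aₖpₖ₋₁ + pₖ₋₂, qₖ = aₖqₖ₋₁ + qₖ₋₂ (with p₋₁=1, p₋₂=0, q₋₁=0, q₋₂=1):
  k=0: a=20, p=20, q=1
  k=1: a=9, p=181, q=9
  k=2: a=4, p=744, q=37

744/37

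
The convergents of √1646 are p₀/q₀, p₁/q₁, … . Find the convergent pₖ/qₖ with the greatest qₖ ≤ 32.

√1646 = [40; 1, 1, 3, 40, 3, 1, 1, 80, …] (period length 8).
Convergents:
  p_0/q_0 = 40/1
  p_1/q_1 = 41/1
  p_2/q_2 = 81/2
  p_3/q_3 = 284/7
  p_4/q_4 = 11441/282
q_3 = 7 ≤ 32 < 282 = q_4, so the answer is 284/7.

284/7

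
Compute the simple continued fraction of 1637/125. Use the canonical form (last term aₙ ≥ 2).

1637 = 13·125 + 12
125 = 10·12 + 5
12 = 2·5 + 2
5 = 2·2 + 1
2 = 2·1 + 0  (stop)
So 1637/125 = [13; 10, 2, 2, 2].

[13; 10, 2, 2, 2]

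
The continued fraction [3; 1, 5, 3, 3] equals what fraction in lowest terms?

242/63

Using pₖ = aₖpₖ₋₁ + pₖ₋₂ and qₖ = aₖqₖ₋₁ + qₖ₋₂:
  k=0: a=3, p=3, q=1
  k=1: a=1, p=4, q=1
  k=2: a=5, p=23, q=6
  k=3: a=3, p=73, q=19
  k=4: a=3, p=242, q=63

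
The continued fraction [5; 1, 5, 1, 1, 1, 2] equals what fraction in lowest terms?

310/53

Using pₖ = aₖpₖ₋₁ + pₖ₋₂ and qₖ = aₖqₖ₋₁ + qₖ₋₂:
  k=0: a=5, p=5, q=1
  k=1: a=1, p=6, q=1
  k=2: a=5, p=35, q=6
  k=3: a=1, p=41, q=7
  k=4: a=1, p=76, q=13
  k=5: a=1, p=117, q=20
  k=6: a=2, p=310, q=53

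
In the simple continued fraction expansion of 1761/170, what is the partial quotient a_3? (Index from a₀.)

1761 = 10·170 + 61   →  a_0 = 10
170 = 2·61 + 48   →  a_1 = 2
61 = 1·48 + 13   →  a_2 = 1
48 = 3·13 + 9   →  a_3 = 3

3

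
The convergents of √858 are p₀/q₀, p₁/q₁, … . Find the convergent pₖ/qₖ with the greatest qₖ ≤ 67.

703/24

√858 = [29; 3, 2, 3, 58, …] (period length 4).
Convergents:
  p_0/q_0 = 29/1
  p_1/q_1 = 88/3
  p_2/q_2 = 205/7
  p_3/q_3 = 703/24
  p_4/q_4 = 40979/1399
q_3 = 24 ≤ 67 < 1399 = q_4, so the answer is 703/24.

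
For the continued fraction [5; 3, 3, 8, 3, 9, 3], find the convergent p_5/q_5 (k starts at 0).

Using pₖ = aₖpₖ₋₁ + pₖ₋₂, qₖ = aₖqₖ₋₁ + qₖ₋₂ (with p₋₁=1, p₋₂=0, q₋₁=0, q₋₂=1):
  k=0: a=5, p=5, q=1
  k=1: a=3, p=16, q=3
  k=2: a=3, p=53, q=10
  k=3: a=8, p=440, q=83
  k=4: a=3, p=1373, q=259
  k=5: a=9, p=12797, q=2414

12797/2414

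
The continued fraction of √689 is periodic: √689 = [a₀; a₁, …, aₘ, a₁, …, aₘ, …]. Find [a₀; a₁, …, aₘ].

a₀ = ⌊√689⌋ = 26.
With m₀=0, d₀=1 and mₖ₊₁ = dₖaₖ − mₖ, dₖ₊₁ = (n − mₖ₊₁²)/dₖ, aₖ₊₁ = ⌊(a₀+mₖ₊₁)/dₖ₊₁⌋:
  k=1: m=26, d=13, a=4
  k=2: m=26, d=1, a=52
d=1 and a=2a₀=52 at k=2, so the next step gives (m, d) = (26, 13) again — its k=1 value — and the period has length 2.

[26; 4, 52]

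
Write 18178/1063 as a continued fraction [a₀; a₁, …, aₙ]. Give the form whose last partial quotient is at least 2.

18178 = 17·1063 + 107
1063 = 9·107 + 100
107 = 1·100 + 7
100 = 14·7 + 2
7 = 3·2 + 1
2 = 2·1 + 0  (stop)
So 18178/1063 = [17; 9, 1, 14, 3, 2].

[17; 9, 1, 14, 3, 2]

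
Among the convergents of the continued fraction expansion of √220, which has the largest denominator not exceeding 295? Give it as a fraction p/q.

2655/179

√220 = [14; 1, 4, 1, 28, …] (period length 4).
Convergents:
  p_0/q_0 = 14/1
  p_1/q_1 = 15/1
  p_2/q_2 = 74/5
  p_3/q_3 = 89/6
  p_4/q_4 = 2566/173
  p_5/q_5 = 2655/179
  p_6/q_6 = 13186/889
q_5 = 179 ≤ 295 < 889 = q_6, so the answer is 2655/179.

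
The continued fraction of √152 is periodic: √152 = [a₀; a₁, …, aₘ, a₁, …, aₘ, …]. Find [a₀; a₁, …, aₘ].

[12; 3, 24]

a₀ = ⌊√152⌋ = 12.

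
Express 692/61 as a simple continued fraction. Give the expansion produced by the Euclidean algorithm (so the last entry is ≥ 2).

692 = 11*61 + 21
61 = 2*21 + 19
21 = 1*19 + 2
19 = 9*2 + 1
2 = 2*1 + 0  (stop)
So 692/61 = [11; 2, 1, 9, 2].

[11; 2, 1, 9, 2]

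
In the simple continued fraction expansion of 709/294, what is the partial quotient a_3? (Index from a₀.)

3

709 = 2·294 + 121   →  a_0 = 2
294 = 2·121 + 52   →  a_1 = 2
121 = 2·52 + 17   →  a_2 = 2
52 = 3·17 + 1   →  a_3 = 3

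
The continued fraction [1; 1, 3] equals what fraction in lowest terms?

7/4

Fold from the inside: start with 3/1.
  1 + 1/3 = 4/3
  1 + 3/4 = 7/4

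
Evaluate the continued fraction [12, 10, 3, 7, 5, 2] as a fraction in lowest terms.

Using pₖ = aₖpₖ₋₁ + pₖ₋₂ and qₖ = aₖqₖ₋₁ + qₖ₋₂:
  k=0: a=12, p=12, q=1
  k=1: a=10, p=121, q=10
  k=2: a=3, p=375, q=31
  k=3: a=7, p=2746, q=227
  k=4: a=5, p=14105, q=1166
  k=5: a=2, p=30956, q=2559

30956/2559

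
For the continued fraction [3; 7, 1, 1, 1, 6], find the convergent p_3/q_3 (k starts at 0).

47/15

Using pₖ = aₖpₖ₋₁ + pₖ₋₂, qₖ = aₖqₖ₋₁ + qₖ₋₂ (with p₋₁=1, p₋₂=0, q₋₁=0, q₋₂=1):
  k=0: a=3, p=3, q=1
  k=1: a=7, p=22, q=7
  k=2: a=1, p=25, q=8
  k=3: a=1, p=47, q=15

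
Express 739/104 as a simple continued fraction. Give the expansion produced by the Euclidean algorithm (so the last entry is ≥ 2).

739 = 7·104 + 11
104 = 9·11 + 5
11 = 2·5 + 1
5 = 5·1 + 0  (stop)
So 739/104 = [7; 9, 2, 5].

[7; 9, 2, 5]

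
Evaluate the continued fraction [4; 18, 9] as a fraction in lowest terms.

Fold from the inside: start with 9/1.
  18 + 1/9 = 163/9
  4 + 9/163 = 661/163

661/163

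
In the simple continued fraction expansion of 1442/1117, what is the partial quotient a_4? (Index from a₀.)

1442 = 1·1117 + 325   →  a_0 = 1
1117 = 3·325 + 142   →  a_1 = 3
325 = 2·142 + 41   →  a_2 = 2
142 = 3·41 + 19   →  a_3 = 3
41 = 2·19 + 3   →  a_4 = 2

2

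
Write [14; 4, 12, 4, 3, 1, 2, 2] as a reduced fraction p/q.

78960/5543

Using pₖ = aₖpₖ₋₁ + pₖ₋₂ and qₖ = aₖqₖ₋₁ + qₖ₋₂:
  k=0: a=14, p=14, q=1
  k=1: a=4, p=57, q=4
  k=2: a=12, p=698, q=49
  k=3: a=4, p=2849, q=200
  k=4: a=3, p=9245, q=649
  k=5: a=1, p=12094, q=849
  k=6: a=2, p=33433, q=2347
  k=7: a=2, p=78960, q=5543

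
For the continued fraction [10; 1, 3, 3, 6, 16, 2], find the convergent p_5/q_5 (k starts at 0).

14268/1325

Using pₖ = aₖpₖ₋₁ + pₖ₋₂, qₖ = aₖqₖ₋₁ + qₖ₋₂ (with p₋₁=1, p₋₂=0, q₋₁=0, q₋₂=1):
  k=0: a=10, p=10, q=1
  k=1: a=1, p=11, q=1
  k=2: a=3, p=43, q=4
  k=3: a=3, p=140, q=13
  k=4: a=6, p=883, q=82
  k=5: a=16, p=14268, q=1325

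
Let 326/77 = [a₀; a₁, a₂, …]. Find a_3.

1

326 = 4·77 + 18   →  a_0 = 4
77 = 4·18 + 5   →  a_1 = 4
18 = 3·5 + 3   →  a_2 = 3
5 = 1·3 + 2   →  a_3 = 1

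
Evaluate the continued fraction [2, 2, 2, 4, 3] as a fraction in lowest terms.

Fold from the inside: start with 3/1.
  4 + 1/3 = 13/3
  2 + 3/13 = 29/13
  2 + 13/29 = 71/29
  2 + 29/71 = 171/71

171/71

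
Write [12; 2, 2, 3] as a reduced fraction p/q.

211/17

Using pₖ = aₖpₖ₋₁ + pₖ₋₂ and qₖ = aₖqₖ₋₁ + qₖ₋₂:
  k=0: a=12, p=12, q=1
  k=1: a=2, p=25, q=2
  k=2: a=2, p=62, q=5
  k=3: a=3, p=211, q=17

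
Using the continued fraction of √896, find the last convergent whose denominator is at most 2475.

√896 = [29; 1, 13, 1, 58, …] (period length 4).
Convergents:
  p_0/q_0 = 29/1
  p_1/q_1 = 30/1
  p_2/q_2 = 419/14
  p_3/q_3 = 449/15
  p_4/q_4 = 26461/884
  p_5/q_5 = 26910/899
  p_6/q_6 = 376291/12571
q_5 = 899 ≤ 2475 < 12571 = q_6, so the answer is 26910/899.

26910/899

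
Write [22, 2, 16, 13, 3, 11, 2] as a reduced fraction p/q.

705127/31360

Fold from the inside: start with 2/1.
  11 + 1/2 = 23/2
  3 + 2/23 = 71/23
  13 + 23/71 = 946/71
  16 + 71/946 = 15207/946
  2 + 946/15207 = 31360/15207
  22 + 15207/31360 = 705127/31360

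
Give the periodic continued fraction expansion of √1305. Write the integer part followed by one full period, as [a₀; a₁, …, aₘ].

[36; 8, 72]

a₀ = ⌊√1305⌋ = 36.
With m₀=0, d₀=1 and mₖ₊₁ = dₖaₖ − mₖ, dₖ₊₁ = (n − mₖ₊₁²)/dₖ, aₖ₊₁ = ⌊(a₀+mₖ₊₁)/dₖ₊₁⌋:
  k=1: m=36, d=9, a=8
  k=2: m=36, d=1, a=72
d=1 and a=2a₀=72 at k=2, so the next step gives (m, d) = (36, 9) again — its k=1 value — and the period has length 2.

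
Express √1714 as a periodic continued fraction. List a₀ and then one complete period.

a₀ = ⌊√1714⌋ = 41.

[41; 2, 2, 82]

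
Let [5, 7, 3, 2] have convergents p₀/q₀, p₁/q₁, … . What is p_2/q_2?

113/22

Using pₖ = aₖpₖ₋₁ + pₖ₋₂, qₖ = aₖqₖ₋₁ + qₖ₋₂ (with p₋₁=1, p₋₂=0, q₋₁=0, q₋₂=1):
  k=0: a=5, p=5, q=1
  k=1: a=7, p=36, q=7
  k=2: a=3, p=113, q=22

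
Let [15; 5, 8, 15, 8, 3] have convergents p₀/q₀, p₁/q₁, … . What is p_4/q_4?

75991/5001

Using pₖ = aₖpₖ₋₁ + pₖ₋₂, qₖ = aₖqₖ₋₁ + qₖ₋₂ (with p₋₁=1, p₋₂=0, q₋₁=0, q₋₂=1):
  k=0: a=15, p=15, q=1
  k=1: a=5, p=76, q=5
  k=2: a=8, p=623, q=41
  k=3: a=15, p=9421, q=620
  k=4: a=8, p=75991, q=5001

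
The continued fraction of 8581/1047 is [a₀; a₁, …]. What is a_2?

8581 = 8·1047 + 205   →  a_0 = 8
1047 = 5·205 + 22   →  a_1 = 5
205 = 9·22 + 7   →  a_2 = 9

9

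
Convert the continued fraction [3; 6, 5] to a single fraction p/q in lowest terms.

98/31

Using pₖ = aₖpₖ₋₁ + pₖ₋₂ and qₖ = aₖqₖ₋₁ + qₖ₋₂:
  k=0: a=3, p=3, q=1
  k=1: a=6, p=19, q=6
  k=2: a=5, p=98, q=31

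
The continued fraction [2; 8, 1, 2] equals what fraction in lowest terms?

55/26

Using pₖ = aₖpₖ₋₁ + pₖ₋₂ and qₖ = aₖqₖ₋₁ + qₖ₋₂:
  k=0: a=2, p=2, q=1
  k=1: a=8, p=17, q=8
  k=2: a=1, p=19, q=9
  k=3: a=2, p=55, q=26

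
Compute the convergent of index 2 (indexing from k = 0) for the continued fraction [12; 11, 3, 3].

411/34

Using pₖ = aₖpₖ₋₁ + pₖ₋₂, qₖ = aₖqₖ₋₁ + qₖ₋₂ (with p₋₁=1, p₋₂=0, q₋₁=0, q₋₂=1):
  k=0: a=12, p=12, q=1
  k=1: a=11, p=133, q=11
  k=2: a=3, p=411, q=34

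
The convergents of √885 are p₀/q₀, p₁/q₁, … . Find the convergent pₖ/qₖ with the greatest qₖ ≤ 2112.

√885 = [29; 1, 2, 1, 58, …] (period length 4).
Convergents:
  p_0/q_0 = 29/1
  p_1/q_1 = 30/1
  p_2/q_2 = 89/3
  p_3/q_3 = 119/4
  p_4/q_4 = 6991/235
  p_5/q_5 = 7110/239
  p_6/q_6 = 21211/713
  p_7/q_7 = 28321/952
  p_8/q_8 = 1663829/55929
q_7 = 952 ≤ 2112 < 55929 = q_8, so the answer is 28321/952.

28321/952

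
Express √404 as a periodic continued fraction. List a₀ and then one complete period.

[20; 10, 40]

a₀ = ⌊√404⌋ = 20.
With m₀=0, d₀=1 and mₖ₊₁ = dₖaₖ − mₖ, dₖ₊₁ = (n − mₖ₊₁²)/dₖ, aₖ₊₁ = ⌊(a₀+mₖ₊₁)/dₖ₊₁⌋:
  k=1: m=20, d=4, a=10
  k=2: m=20, d=1, a=40
d=1 and a=2a₀=40 at k=2, so the next step gives (m, d) = (20, 4) again — its k=1 value — and the period has length 2.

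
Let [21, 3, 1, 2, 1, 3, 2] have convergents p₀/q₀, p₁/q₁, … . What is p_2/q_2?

85/4

Using pₖ = aₖpₖ₋₁ + pₖ₋₂, qₖ = aₖqₖ₋₁ + qₖ₋₂ (with p₋₁=1, p₋₂=0, q₋₁=0, q₋₂=1):
  k=0: a=21, p=21, q=1
  k=1: a=3, p=64, q=3
  k=2: a=1, p=85, q=4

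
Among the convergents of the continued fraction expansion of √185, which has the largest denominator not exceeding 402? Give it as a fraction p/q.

√185 = [13; 1, 1, 1, 1, 26, …] (period length 5).
Convergents:
  p_0/q_0 = 13/1
  p_1/q_1 = 14/1
  p_2/q_2 = 27/2
  p_3/q_3 = 41/3
  p_4/q_4 = 68/5
  p_5/q_5 = 1809/133
  p_6/q_6 = 1877/138
  p_7/q_7 = 3686/271
  p_8/q_8 = 5563/409
q_7 = 271 ≤ 402 < 409 = q_8, so the answer is 3686/271.

3686/271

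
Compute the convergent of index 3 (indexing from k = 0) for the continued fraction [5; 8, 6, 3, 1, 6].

794/155

Using pₖ = aₖpₖ₋₁ + pₖ₋₂, qₖ = aₖqₖ₋₁ + qₖ₋₂ (with p₋₁=1, p₋₂=0, q₋₁=0, q₋₂=1):
  k=0: a=5, p=5, q=1
  k=1: a=8, p=41, q=8
  k=2: a=6, p=251, q=49
  k=3: a=3, p=794, q=155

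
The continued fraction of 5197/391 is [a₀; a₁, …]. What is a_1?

5197 = 13·391 + 114   →  a_0 = 13
391 = 3·114 + 49   →  a_1 = 3

3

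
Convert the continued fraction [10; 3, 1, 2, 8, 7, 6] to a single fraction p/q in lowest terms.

41313/4022

Fold from the inside: start with 6/1.
  7 + 1/6 = 43/6
  8 + 6/43 = 350/43
  2 + 43/350 = 743/350
  1 + 350/743 = 1093/743
  3 + 743/1093 = 4022/1093
  10 + 1093/4022 = 41313/4022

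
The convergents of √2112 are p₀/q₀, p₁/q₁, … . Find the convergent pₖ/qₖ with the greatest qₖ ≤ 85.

1057/23

√2112 = [45; 1, 21, 1, 90, …] (period length 4).
Convergents:
  p_0/q_0 = 45/1
  p_1/q_1 = 46/1
  p_2/q_2 = 1011/22
  p_3/q_3 = 1057/23
  p_4/q_4 = 96141/2092
q_3 = 23 ≤ 85 < 2092 = q_4, so the answer is 1057/23.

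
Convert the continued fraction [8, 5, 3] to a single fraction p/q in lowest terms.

Using pₖ = aₖpₖ₋₁ + pₖ₋₂ and qₖ = aₖqₖ₋₁ + qₖ₋₂:
  k=0: a=8, p=8, q=1
  k=1: a=5, p=41, q=5
  k=2: a=3, p=131, q=16

131/16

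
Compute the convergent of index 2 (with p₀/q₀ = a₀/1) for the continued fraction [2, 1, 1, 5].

Using pₖ = aₖpₖ₋₁ + pₖ₋₂, qₖ = aₖqₖ₋₁ + qₖ₋₂ (with p₋₁=1, p₋₂=0, q₋₁=0, q₋₂=1):
  k=0: a=2, p=2, q=1
  k=1: a=1, p=3, q=1
  k=2: a=1, p=5, q=2

5/2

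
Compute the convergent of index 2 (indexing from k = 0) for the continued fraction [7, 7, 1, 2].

Using pₖ = aₖpₖ₋₁ + pₖ₋₂, qₖ = aₖqₖ₋₁ + qₖ₋₂ (with p₋₁=1, p₋₂=0, q₋₁=0, q₋₂=1):
  k=0: a=7, p=7, q=1
  k=1: a=7, p=50, q=7
  k=2: a=1, p=57, q=8

57/8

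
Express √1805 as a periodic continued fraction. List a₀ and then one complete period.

[42; 2, 16, 2, 84]

a₀ = ⌊√1805⌋ = 42.
With m₀=0, d₀=1 and mₖ₊₁ = dₖaₖ − mₖ, dₖ₊₁ = (n − mₖ₊₁²)/dₖ, aₖ₊₁ = ⌊(a₀+mₖ₊₁)/dₖ₊₁⌋:
  k=1: m=42, d=41, a=2
  k=2: m=40, d=5, a=16
  k=3: m=40, d=41, a=2
  k=4: m=42, d=1, a=84
d=1 and a=2a₀=84 at k=4, so the next step gives (m, d) = (42, 41) again — its k=1 value — and the period has length 4.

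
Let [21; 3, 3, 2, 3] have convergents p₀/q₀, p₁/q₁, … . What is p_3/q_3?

Using pₖ = aₖpₖ₋₁ + pₖ₋₂, qₖ = aₖqₖ₋₁ + qₖ₋₂ (with p₋₁=1, p₋₂=0, q₋₁=0, q₋₂=1):
  k=0: a=21, p=21, q=1
  k=1: a=3, p=64, q=3
  k=2: a=3, p=213, q=10
  k=3: a=2, p=490, q=23

490/23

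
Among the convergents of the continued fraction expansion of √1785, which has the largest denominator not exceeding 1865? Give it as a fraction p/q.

√1785 = [42; 4, 84, …] (period length 2).
Convergents:
  p_0/q_0 = 42/1
  p_1/q_1 = 169/4
  p_2/q_2 = 14238/337
  p_3/q_3 = 57121/1352
  p_4/q_4 = 4812402/113905
q_3 = 1352 ≤ 1865 < 113905 = q_4, so the answer is 57121/1352.

57121/1352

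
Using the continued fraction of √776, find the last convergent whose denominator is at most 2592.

√776 = [27; 1, 5, 1, 54, …] (period length 4).
Convergents:
  p_0/q_0 = 27/1
  p_1/q_1 = 28/1
  p_2/q_2 = 167/6
  p_3/q_3 = 195/7
  p_4/q_4 = 10697/384
  p_5/q_5 = 10892/391
  p_6/q_6 = 65157/2339
  p_7/q_7 = 76049/2730
q_6 = 2339 ≤ 2592 < 2730 = q_7, so the answer is 65157/2339.

65157/2339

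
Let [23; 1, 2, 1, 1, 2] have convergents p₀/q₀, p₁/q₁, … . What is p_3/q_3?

Using pₖ = aₖpₖ₋₁ + pₖ₋₂, qₖ = aₖqₖ₋₁ + qₖ₋₂ (with p₋₁=1, p₋₂=0, q₋₁=0, q₋₂=1):
  k=0: a=23, p=23, q=1
  k=1: a=1, p=24, q=1
  k=2: a=2, p=71, q=3
  k=3: a=1, p=95, q=4

95/4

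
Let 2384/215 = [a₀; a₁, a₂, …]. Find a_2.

3

2384 = 11·215 + 19   →  a_0 = 11
215 = 11·19 + 6   →  a_1 = 11
19 = 3·6 + 1   →  a_2 = 3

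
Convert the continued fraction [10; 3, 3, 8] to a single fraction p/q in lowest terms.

855/83

Using pₖ = aₖpₖ₋₁ + pₖ₋₂ and qₖ = aₖqₖ₋₁ + qₖ₋₂:
  k=0: a=10, p=10, q=1
  k=1: a=3, p=31, q=3
  k=2: a=3, p=103, q=10
  k=3: a=8, p=855, q=83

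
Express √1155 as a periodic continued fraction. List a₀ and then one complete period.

a₀ = ⌊√1155⌋ = 33.
With m₀=0, d₀=1 and mₖ₊₁ = dₖaₖ − mₖ, dₖ₊₁ = (n − mₖ₊₁²)/dₖ, aₖ₊₁ = ⌊(a₀+mₖ₊₁)/dₖ₊₁⌋:
  k=1: m=33, d=66, a=1
  k=2: m=33, d=1, a=66
d=1 and a=2a₀=66 at k=2, so the next step gives (m, d) = (33, 66) again — its k=1 value — and the period has length 2.

[33; 1, 66]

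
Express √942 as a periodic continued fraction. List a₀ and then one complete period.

[30; 1, 2, 4, 20, 4, 2, 1, 60]

a₀ = ⌊√942⌋ = 30.
With m₀=0, d₀=1 and mₖ₊₁ = dₖaₖ − mₖ, dₖ₊₁ = (n − mₖ₊₁²)/dₖ, aₖ₊₁ = ⌊(a₀+mₖ₊₁)/dₖ₊₁⌋:
  k=1: m=30, d=42, a=1
  k=2: m=12, d=19, a=2
  k=3: m=26, d=14, a=4
  k=4: m=30, d=3, a=20
  k=5: m=30, d=14, a=4
  k=6: m=26, d=19, a=2
  k=7: m=12, d=42, a=1
  k=8: m=30, d=1, a=60
d=1 and a=2a₀=60 at k=8, so the next step gives (m, d) = (30, 42) again — its k=1 value — and the period has length 8.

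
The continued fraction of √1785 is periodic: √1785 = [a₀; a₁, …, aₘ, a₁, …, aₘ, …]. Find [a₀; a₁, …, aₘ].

[42; 4, 84]

a₀ = ⌊√1785⌋ = 42.
With m₀=0, d₀=1 and mₖ₊₁ = dₖaₖ − mₖ, dₖ₊₁ = (n − mₖ₊₁²)/dₖ, aₖ₊₁ = ⌊(a₀+mₖ₊₁)/dₖ₊₁⌋:
  k=1: m=42, d=21, a=4
  k=2: m=42, d=1, a=84
d=1 and a=2a₀=84 at k=2, so the next step gives (m, d) = (42, 21) again — its k=1 value — and the period has length 2.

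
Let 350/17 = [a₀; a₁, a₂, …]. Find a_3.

2

350 = 20·17 + 10   →  a_0 = 20
17 = 1·10 + 7   →  a_1 = 1
10 = 1·7 + 3   →  a_2 = 1
7 = 2·3 + 1   →  a_3 = 2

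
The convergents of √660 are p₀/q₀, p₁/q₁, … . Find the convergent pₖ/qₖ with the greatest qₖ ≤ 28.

334/13

√660 = [25; 1, 2, 4, 2, 1, 50, …] (period length 6).
Convergents:
  p_0/q_0 = 25/1
  p_1/q_1 = 26/1
  p_2/q_2 = 77/3
  p_3/q_3 = 334/13
  p_4/q_4 = 745/29
q_3 = 13 ≤ 28 < 29 = q_4, so the answer is 334/13.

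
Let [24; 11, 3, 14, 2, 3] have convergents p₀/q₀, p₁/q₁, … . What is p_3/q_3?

Using pₖ = aₖpₖ₋₁ + pₖ₋₂, qₖ = aₖqₖ₋₁ + qₖ₋₂ (with p₋₁=1, p₋₂=0, q₋₁=0, q₋₂=1):
  k=0: a=24, p=24, q=1
  k=1: a=11, p=265, q=11
  k=2: a=3, p=819, q=34
  k=3: a=14, p=11731, q=487

11731/487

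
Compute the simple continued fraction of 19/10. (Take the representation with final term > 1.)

[1; 1, 9]

19 = 1·10 + 9
10 = 1·9 + 1
9 = 9·1 + 0  (stop)
So 19/10 = [1; 1, 9].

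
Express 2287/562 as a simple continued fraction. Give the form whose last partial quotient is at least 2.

[4; 14, 2, 2, 3, 2]

2287 = 4·562 + 39
562 = 14·39 + 16
39 = 2·16 + 7
16 = 2·7 + 2
7 = 3·2 + 1
2 = 2·1 + 0  (stop)
So 2287/562 = [4; 14, 2, 2, 3, 2].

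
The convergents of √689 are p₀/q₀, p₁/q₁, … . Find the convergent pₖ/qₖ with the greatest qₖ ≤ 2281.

22049/840

√689 = [26; 4, 52, …] (period length 2).
Convergents:
  p_0/q_0 = 26/1
  p_1/q_1 = 105/4
  p_2/q_2 = 5486/209
  p_3/q_3 = 22049/840
  p_4/q_4 = 1152034/43889
q_3 = 840 ≤ 2281 < 43889 = q_4, so the answer is 22049/840.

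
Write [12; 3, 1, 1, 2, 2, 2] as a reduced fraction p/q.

Fold from the inside: start with 2/1.
  2 + 1/2 = 5/2
  2 + 2/5 = 12/5
  1 + 5/12 = 17/12
  1 + 12/17 = 29/17
  3 + 17/29 = 104/29
  12 + 29/104 = 1277/104

1277/104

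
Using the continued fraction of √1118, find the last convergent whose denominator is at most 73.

1839/55

√1118 = [33; 2, 3, 2, 3, 2, 66, …] (period length 6).
Convergents:
  p_0/q_0 = 33/1
  p_1/q_1 = 67/2
  p_2/q_2 = 234/7
  p_3/q_3 = 535/16
  p_4/q_4 = 1839/55
  p_5/q_5 = 4213/126
q_4 = 55 ≤ 73 < 126 = q_5, so the answer is 1839/55.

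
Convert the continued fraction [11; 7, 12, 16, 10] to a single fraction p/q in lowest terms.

153247/13755

Fold from the inside: start with 10/1.
  16 + 1/10 = 161/10
  12 + 10/161 = 1942/161
  7 + 161/1942 = 13755/1942
  11 + 1942/13755 = 153247/13755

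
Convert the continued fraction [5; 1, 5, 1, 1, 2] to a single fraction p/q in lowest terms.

193/33

Fold from the inside: start with 2/1.
  1 + 1/2 = 3/2
  1 + 2/3 = 5/3
  5 + 3/5 = 28/5
  1 + 5/28 = 33/28
  5 + 28/33 = 193/33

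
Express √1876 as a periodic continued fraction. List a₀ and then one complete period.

[43; 3, 5, 12, 5, 3, 86]

a₀ = ⌊√1876⌋ = 43.
With m₀=0, d₀=1 and mₖ₊₁ = dₖaₖ − mₖ, dₖ₊₁ = (n − mₖ₊₁²)/dₖ, aₖ₊₁ = ⌊(a₀+mₖ₊₁)/dₖ₊₁⌋:
  k=1: m=43, d=27, a=3
  k=2: m=38, d=16, a=5
  k=3: m=42, d=7, a=12
  k=4: m=42, d=16, a=5
  k=5: m=38, d=27, a=3
  k=6: m=43, d=1, a=86
d=1 and a=2a₀=86 at k=6, so the next step gives (m, d) = (43, 27) again — its k=1 value — and the period has length 6.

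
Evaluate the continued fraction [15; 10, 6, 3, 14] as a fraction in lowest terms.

Using pₖ = aₖpₖ₋₁ + pₖ₋₂ and qₖ = aₖqₖ₋₁ + qₖ₋₂:
  k=0: a=15, p=15, q=1
  k=1: a=10, p=151, q=10
  k=2: a=6, p=921, q=61
  k=3: a=3, p=2914, q=193
  k=4: a=14, p=41717, q=2763

41717/2763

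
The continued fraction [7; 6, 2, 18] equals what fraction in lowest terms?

Fold from the inside: start with 18/1.
  2 + 1/18 = 37/18
  6 + 18/37 = 240/37
  7 + 37/240 = 1717/240

1717/240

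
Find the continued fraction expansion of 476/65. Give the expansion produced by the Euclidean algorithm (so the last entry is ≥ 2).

[7; 3, 10, 2]

476 = 7×65 + 21
65 = 3×21 + 2
21 = 10×2 + 1
2 = 2×1 + 0  (stop)
So 476/65 = [7; 3, 10, 2].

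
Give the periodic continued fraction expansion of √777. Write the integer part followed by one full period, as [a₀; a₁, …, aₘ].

[27; 1, 6, 1, 54]

a₀ = ⌊√777⌋ = 27.
With m₀=0, d₀=1 and mₖ₊₁ = dₖaₖ − mₖ, dₖ₊₁ = (n − mₖ₊₁²)/dₖ, aₖ₊₁ = ⌊(a₀+mₖ₊₁)/dₖ₊₁⌋:
  k=1: m=27, d=48, a=1
  k=2: m=21, d=7, a=6
  k=3: m=21, d=48, a=1
  k=4: m=27, d=1, a=54
d=1 and a=2a₀=54 at k=4, so the next step gives (m, d) = (27, 48) again — its k=1 value — and the period has length 4.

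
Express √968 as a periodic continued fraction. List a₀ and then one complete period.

a₀ = ⌊√968⌋ = 31.

[31; 8, 1, 6, 1, 8, 62]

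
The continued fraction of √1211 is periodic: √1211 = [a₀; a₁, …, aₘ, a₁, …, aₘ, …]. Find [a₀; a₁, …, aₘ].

[34; 1, 3, 1, 68]

a₀ = ⌊√1211⌋ = 34.
With m₀=0, d₀=1 and mₖ₊₁ = dₖaₖ − mₖ, dₖ₊₁ = (n − mₖ₊₁²)/dₖ, aₖ₊₁ = ⌊(a₀+mₖ₊₁)/dₖ₊₁⌋:
  k=1: m=34, d=55, a=1
  k=2: m=21, d=14, a=3
  k=3: m=21, d=55, a=1
  k=4: m=34, d=1, a=68
d=1 and a=2a₀=68 at k=4, so the next step gives (m, d) = (34, 55) again — its k=1 value — and the period has length 4.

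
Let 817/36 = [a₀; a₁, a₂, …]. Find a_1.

817 = 22·36 + 25   →  a_0 = 22
36 = 1·25 + 11   →  a_1 = 1

1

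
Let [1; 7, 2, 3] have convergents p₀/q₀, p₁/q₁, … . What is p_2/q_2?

17/15

Using pₖ = aₖpₖ₋₁ + pₖ₋₂, qₖ = aₖqₖ₋₁ + qₖ₋₂ (with p₋₁=1, p₋₂=0, q₋₁=0, q₋₂=1):
  k=0: a=1, p=1, q=1
  k=1: a=7, p=8, q=7
  k=2: a=2, p=17, q=15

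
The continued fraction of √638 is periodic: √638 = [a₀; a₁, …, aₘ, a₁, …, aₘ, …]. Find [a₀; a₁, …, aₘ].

[25; 3, 1, 6, 2, 6, 1, 3, 50]

a₀ = ⌊√638⌋ = 25.
With m₀=0, d₀=1 and mₖ₊₁ = dₖaₖ − mₖ, dₖ₊₁ = (n − mₖ₊₁²)/dₖ, aₖ₊₁ = ⌊(a₀+mₖ₊₁)/dₖ₊₁⌋:
  k=1: m=25, d=13, a=3
  k=2: m=14, d=34, a=1
  k=3: m=20, d=7, a=6
  k=4: m=22, d=22, a=2
  k=5: m=22, d=7, a=6
  k=6: m=20, d=34, a=1
  k=7: m=14, d=13, a=3
  k=8: m=25, d=1, a=50
d=1 and a=2a₀=50 at k=8, so the next step gives (m, d) = (25, 13) again — its k=1 value — and the period has length 8.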